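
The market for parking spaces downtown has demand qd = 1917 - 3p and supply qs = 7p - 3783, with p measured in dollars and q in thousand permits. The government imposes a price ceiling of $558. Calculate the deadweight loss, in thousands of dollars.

1680

In a free market, 1917 - 3p = 7p - 3783 gives the equilibrium p* = 570, q* = 207.
The ceiling of 558 is below the equilibrium price 570, so it binds.
At p = 558: qd = 1917 - 3·558 = 243 and qs = 7·558 - 3783 = 123.
Quantity traded falls to 123. At q = 123 the demand price is (1917 - 123)/3 = 598 and the supply price is (3783 + 123)/7 = 558.
Deadweight loss = ½ · (598 - 558) · (207 - 123) = ½ · 40 · 84 = 1680.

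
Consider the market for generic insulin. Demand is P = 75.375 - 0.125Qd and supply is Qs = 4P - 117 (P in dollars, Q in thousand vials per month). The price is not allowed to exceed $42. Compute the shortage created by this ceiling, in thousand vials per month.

Rearranging demand gives Qd = 603 - 8P. Setting quantity demanded equal to quantity supplied, 603 - 8P = 4P - 117, gives P* = 60 and Q* = 123.
The ceiling of 42 is below the equilibrium price 60, so it binds.
At P = 42: Qd = 603 - 8·42 = 267 and Qs = 4·42 - 117 = 51.
Shortage = Qd - Qs = 267 - 51 = 216.

216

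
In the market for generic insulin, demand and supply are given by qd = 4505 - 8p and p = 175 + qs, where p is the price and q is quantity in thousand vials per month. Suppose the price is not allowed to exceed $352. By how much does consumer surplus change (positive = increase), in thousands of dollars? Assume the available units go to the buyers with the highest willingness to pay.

27972

Rearranging supply gives qs = p - 175. Equilibrium: 4505 - 8p = p - 175, so 4680 = 9p and p* = 520, q* = 345.
Because the ceiling (352) lies below the market-clearing price, it is binding.
At p = 352: qd = 4505 - 8·352 = 1689 and qs = 352 - 175 = 177.
Consumer surplus without the control is ½ · (563.125 - 520) · 345 = 7439.0625.
With the ceiling, 177 units are sold at 352 (assume they go to the highest-value buyers). The demand price at q = 177 is 541, so CS = ½ · [(563.125 - 352) + (541 - 352)] · 177 = 35411.0625.
Change in consumer surplus = 35411.0625 - 7439.0625 = 27972.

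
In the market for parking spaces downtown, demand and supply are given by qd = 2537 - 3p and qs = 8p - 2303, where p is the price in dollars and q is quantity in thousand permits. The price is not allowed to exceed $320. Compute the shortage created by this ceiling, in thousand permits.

1320

Without the control the market clears where 2537 - 3p = 8p - 2303, i.e. p* = 440 and q* = 1217.
Since 320 < 440, the ceiling is binding.
At p = 320: qd = 2537 - 3·320 = 1577 and qs = 8·320 - 2303 = 257.
Shortage = qd - qs = 1577 - 257 = 1320.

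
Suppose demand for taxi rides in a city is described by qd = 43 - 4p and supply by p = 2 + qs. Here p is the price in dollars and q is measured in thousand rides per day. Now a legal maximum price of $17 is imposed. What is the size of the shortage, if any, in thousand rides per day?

0

Rearranging supply gives qs = p - 2. In a free market, 43 - 4p = p - 2 gives the equilibrium p* = 9, q* = 7.
The ceiling of 17 is above the equilibrium price 9, so it is not binding; the market clears at p* = 9, q* = 7.
Since the control does not bind, there is no shortage.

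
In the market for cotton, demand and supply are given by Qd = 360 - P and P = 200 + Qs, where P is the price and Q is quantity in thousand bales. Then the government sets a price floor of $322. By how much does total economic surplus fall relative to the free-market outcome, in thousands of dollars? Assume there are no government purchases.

1764

Rearranging supply gives Qs = P - 200. In a free market, 360 - P = P - 200 gives the equilibrium P* = 280, Q* = 80.
The floor of 322 is above the equilibrium price 280, so it binds.
At P = 322: Qd = 360 - 322 = 38 and Qs = 322 - 200 = 122.
Quantity traded falls to 38. At Q = 38 the demand price is 360 - 38 = 322 and the supply price is 200 + 38 = 238.
Deadweight loss = ½ · (322 - 238) · (80 - 38) = ½ · 84 · 42 = 1764.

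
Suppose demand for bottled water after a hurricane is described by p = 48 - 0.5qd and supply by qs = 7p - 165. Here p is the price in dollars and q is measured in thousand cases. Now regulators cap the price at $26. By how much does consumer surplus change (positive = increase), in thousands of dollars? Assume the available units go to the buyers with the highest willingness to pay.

Rearranging demand gives qd = 96 - 2p. Setting quantity demanded equal to quantity supplied, 96 - 2p = 7p - 165, gives p* = 29 and q* = 38.
Because the ceiling (26) lies below the market-clearing price, it is binding.
At p = 26: qd = 96 - 2·26 = 44 and qs = 7·26 - 165 = 17.
Consumer surplus without the control is ½ · (48 - 29) · 38 = 361.
With the ceiling, 17 units are sold at 26 (assume they go to the highest-value buyers). The demand price at q = 17 is 39.5, so CS = ½ · [(48 - 26) + (39.5 - 26)] · 17 = 301.75.
Change in consumer surplus = 301.75 - 361 = -59.25.

-59.25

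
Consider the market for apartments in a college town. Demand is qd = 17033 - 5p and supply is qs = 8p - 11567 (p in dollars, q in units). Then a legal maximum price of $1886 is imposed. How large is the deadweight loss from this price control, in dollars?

1025398.4

Equilibrium: 17033 - 5p = 8p - 11567, so 28600 = 13p and p* = 2200, q* = 6033.
The ceiling of 1886 is below the equilibrium price 2200, so it binds.
At p = 1886: qd = 17033 - 5·1886 = 7603 and qs = 8·1886 - 11567 = 3521.
Quantity traded falls to 3521. At q = 3521 the demand price is (17033 - 3521)/5 = 2702.4 and the supply price is (11567 + 3521)/8 = 1886.
Deadweight loss = ½ · (2702.4 - 1886) · (6033 - 3521) = ½ · 816.4 · 2512 = 1025398.4.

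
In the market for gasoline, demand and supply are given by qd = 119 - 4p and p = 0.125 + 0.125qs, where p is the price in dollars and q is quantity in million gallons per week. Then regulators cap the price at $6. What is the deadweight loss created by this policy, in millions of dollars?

192

Rearranging supply gives qs = 8p - 1. In a free market, 119 - 4p = 8p - 1 gives the equilibrium p* = 10, q* = 79.
Because the ceiling (6) lies below the market-clearing price, it is binding.
At p = 6: qd = 119 - 4·6 = 95 and qs = 8·6 - 1 = 47.
Quantity traded falls to 47. At q = 47 the demand price is (119 - 47)/4 = 18 and the supply price is (1 + 47)/8 = 6.
Deadweight loss = ½ · (18 - 6) · (79 - 47) = ½ · 12 · 32 = 192.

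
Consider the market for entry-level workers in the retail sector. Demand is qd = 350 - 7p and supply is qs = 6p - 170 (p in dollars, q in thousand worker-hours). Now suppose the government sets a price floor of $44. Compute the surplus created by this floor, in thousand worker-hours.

52

In a free market, 350 - 7p = 6p - 170 gives the equilibrium p* = 40, q* = 70.
The floor of 44 is above the equilibrium price 40, so it binds.
At p = 44: qd = 350 - 7·44 = 42 and qs = 6·44 - 170 = 94.
Surplus = qs - qd = 94 - 42 = 52.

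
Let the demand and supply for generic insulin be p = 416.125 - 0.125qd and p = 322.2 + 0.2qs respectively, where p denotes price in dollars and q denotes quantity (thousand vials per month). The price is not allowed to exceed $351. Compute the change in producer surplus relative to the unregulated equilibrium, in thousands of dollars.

Rearranging demand gives qd = 3329 - 8p; rearranging supply gives qs = 5p - 1611. In a free market, 3329 - 8p = 5p - 1611 gives the equilibrium p* = 380, q* = 289.
Since 351 < 380, the ceiling is binding.
At p = 351: qd = 3329 - 8·351 = 521 and qs = 5·351 - 1611 = 144.
Producer surplus without the control is ½ · (380 - 322.2) · 289 = 8352.1.
With the ceiling, producers sell 144 units at 351, so PS = ½ · (351 - 322.2) · 144 = 2073.6.
Change in producer surplus = 2073.6 - 8352.1 = -6278.5.

-6278.5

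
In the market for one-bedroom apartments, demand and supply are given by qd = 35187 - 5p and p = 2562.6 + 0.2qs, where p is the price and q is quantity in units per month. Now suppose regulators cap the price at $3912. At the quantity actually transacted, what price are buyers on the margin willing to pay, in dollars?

5688

Rearranging supply gives qs = 5p - 12813. In a free market, 35187 - 5p = 5p - 12813 gives the equilibrium p* = 4800, q* = 11187.
The ceiling of 3912 is below the equilibrium price 4800, so it binds.
At p = 3912: qd = 35187 - 5·3912 = 15627 and qs = 5·3912 - 12813 = 6747.
Only 6747 units reach the market. On the demand curve, the marginal buyer's willingness to pay at q = 6747 is (35187 - 6747)/5 = 5688.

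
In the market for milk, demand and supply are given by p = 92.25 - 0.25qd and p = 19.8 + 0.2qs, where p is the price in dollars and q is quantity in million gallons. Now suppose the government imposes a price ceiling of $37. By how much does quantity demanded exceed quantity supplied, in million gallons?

Rearranging demand gives qd = 369 - 4p; rearranging supply gives qs = 5p - 99. Equilibrium: 369 - 4p = 5p - 99, so 468 = 9p and p* = 52, q* = 161.
The ceiling of 37 is below the equilibrium price 52, so it binds.
At p = 37: qd = 369 - 4·37 = 221 and qs = 5·37 - 99 = 86.
Shortage = qd - qs = 221 - 86 = 135.

135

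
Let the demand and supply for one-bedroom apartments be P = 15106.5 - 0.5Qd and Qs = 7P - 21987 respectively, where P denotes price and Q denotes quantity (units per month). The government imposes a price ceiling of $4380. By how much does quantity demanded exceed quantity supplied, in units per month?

Rearranging demand gives Qd = 30213 - 2P. Equilibrium: 30213 - 2P = 7P - 21987, so 52200 = 9P and P* = 5800, Q* = 18613.
The ceiling of 4380 is below the equilibrium price 5800, so it binds.
At P = 4380: Qd = 30213 - 2·4380 = 21453 and Qs = 7·4380 - 21987 = 8673.
Shortage = Qd - Qs = 21453 - 8673 = 12780.

12780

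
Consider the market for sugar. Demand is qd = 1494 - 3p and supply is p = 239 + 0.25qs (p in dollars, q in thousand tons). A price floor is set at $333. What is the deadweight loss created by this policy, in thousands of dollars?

0

Rearranging supply gives qs = 4p - 956. In a free market, 1494 - 3p = 4p - 956 gives the equilibrium p* = 350, q* = 444.
Since 333 is below p* = 350, the floor does not bind and the free-market outcome prevails.
Since the control does not bind, no trades are prevented and deadweight loss is zero.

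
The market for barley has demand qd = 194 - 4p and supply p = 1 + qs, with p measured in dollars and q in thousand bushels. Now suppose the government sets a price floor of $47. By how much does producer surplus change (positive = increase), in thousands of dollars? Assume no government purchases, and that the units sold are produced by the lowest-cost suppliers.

-464

Rearranging supply gives qs = p - 1. In a free market, 194 - 4p = p - 1 gives the equilibrium p* = 39, q* = 38.
Since 47 > 39, the floor is binding.
At p = 47: qd = 194 - 4·47 = 6 and qs = 47 - 1 = 46.
Producer surplus without the control is ½ · (39 - 1) · 38 = 722.
With the floor, 6 units are sold at 47. The supply price at q = 6 is 7, so PS = ½ · [(47 - 1) + (47 - 7)] · 6 = 258.
Change in producer surplus = 258 - 722 = -464.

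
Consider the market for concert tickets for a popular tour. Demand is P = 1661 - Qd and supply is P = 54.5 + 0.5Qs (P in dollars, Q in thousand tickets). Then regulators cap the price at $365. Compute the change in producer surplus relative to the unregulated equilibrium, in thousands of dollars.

-190350

Rearranging demand gives Qd = 1661 - P; rearranging supply gives Qs = 2P - 109. In a free market, 1661 - P = 2P - 109 gives the equilibrium P* = 590, Q* = 1071.
Since 365 < 590, the ceiling is binding.
At P = 365: Qd = 1661 - 365 = 1296 and Qs = 2·365 - 109 = 621.
Producer surplus without the control is ½ · (590 - 54.5) · 1071 = 286760.25.
With the ceiling, producers sell 621 units at 365, so PS = ½ · (365 - 54.5) · 621 = 96410.25.
Change in producer surplus = 96410.25 - 286760.25 = -190350.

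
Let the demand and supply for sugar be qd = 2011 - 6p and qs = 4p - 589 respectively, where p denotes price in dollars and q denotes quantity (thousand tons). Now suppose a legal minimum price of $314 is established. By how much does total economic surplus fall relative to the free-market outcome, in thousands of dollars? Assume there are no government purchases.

21870

Setting quantity demanded equal to quantity supplied, 2011 - 6p = 4p - 589, gives p* = 260 and q* = 451.
Since 314 > 260, the floor is binding.
At p = 314: qd = 2011 - 6·314 = 127 and qs = 4·314 - 589 = 667.
Quantity traded falls to 127. At q = 127 the demand price is (2011 - 127)/6 = 314 and the supply price is (589 + 127)/4 = 179.
Deadweight loss = ½ · (314 - 179) · (451 - 127) = ½ · 135 · 324 = 21870.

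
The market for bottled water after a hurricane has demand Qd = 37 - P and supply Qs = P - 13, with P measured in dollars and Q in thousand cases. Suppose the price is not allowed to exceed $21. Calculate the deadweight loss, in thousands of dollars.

Setting quantity demanded equal to quantity supplied, 37 - P = P - 13, gives P* = 25 and Q* = 12.
Because the ceiling (21) lies below the market-clearing price, it is binding.
At P = 21: Qd = 37 - 21 = 16 and Qs = 21 - 13 = 8.
Quantity traded falls to 8. At Q = 8 the demand price is 37 - 8 = 29 and the supply price is 13 + 8 = 21.
Deadweight loss = ½ · (29 - 21) · (12 - 8) = ½ · 8 · 4 = 16.

16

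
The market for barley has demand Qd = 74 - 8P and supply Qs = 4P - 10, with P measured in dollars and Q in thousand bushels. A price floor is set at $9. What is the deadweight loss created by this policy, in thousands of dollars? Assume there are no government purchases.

Equilibrium: 74 - 8P = 4P - 10, so 84 = 12P and P* = 7, Q* = 18.
Since 9 > 7, the floor is binding.
At P = 9: Qd = 74 - 8·9 = 2 and Qs = 4·9 - 10 = 26.
Quantity traded falls to 2. At Q = 2 the demand price is (74 - 2)/8 = 9 and the supply price is (10 + 2)/4 = 3.
Deadweight loss = ½ · (9 - 3) · (18 - 2) = ½ · 6 · 16 = 48.

48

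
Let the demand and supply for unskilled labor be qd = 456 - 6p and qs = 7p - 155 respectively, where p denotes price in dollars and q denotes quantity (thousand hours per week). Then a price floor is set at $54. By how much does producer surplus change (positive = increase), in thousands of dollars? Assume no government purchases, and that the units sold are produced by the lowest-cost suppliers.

In a free market, 456 - 6p = 7p - 155 gives the equilibrium p* = 47, q* = 174.
Since 54 > 47, the floor is binding.
At p = 54: qd = 456 - 6·54 = 132 and qs = 7·54 - 155 = 223.
Producer surplus without the control is ½ · (47 - 155/7) · 174 = 15138/7.
With the floor, 132 units are sold at 54. The supply price at q = 132 is 41, so PS = ½ · [(54 - 155/7) + (54 - 41)] · 132 = 20724/7.
Change in producer surplus = 20724/7 - 15138/7 = 798.

798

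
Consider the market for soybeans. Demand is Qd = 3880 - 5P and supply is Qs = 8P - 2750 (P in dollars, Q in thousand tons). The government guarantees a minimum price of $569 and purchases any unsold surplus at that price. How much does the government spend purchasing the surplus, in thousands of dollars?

436423

Setting quantity demanded equal to quantity supplied, 3880 - 5P = 8P - 2750, gives P* = 510 and Q* = 1330.
Because the floor (569) lies above the market-clearing price, it is binding.
At P = 569: Qd = 3880 - 5·569 = 1035 and Qs = 8·569 - 2750 = 1802.
Surplus = Qs - Qd = 767.
Government expenditure = surplus × support price = 767 × 569 = 436423.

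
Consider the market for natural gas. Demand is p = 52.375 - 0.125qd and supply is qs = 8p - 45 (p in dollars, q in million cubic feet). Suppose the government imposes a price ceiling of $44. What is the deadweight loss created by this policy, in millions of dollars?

Rearranging demand gives qd = 419 - 8p. In a free market, 419 - 8p = 8p - 45 gives the equilibrium p* = 29, q* = 187.
Since 44 is above p* = 29, the ceiling does not bind and the free-market outcome prevails.
Since the control does not bind, no trades are prevented and deadweight loss is zero.

0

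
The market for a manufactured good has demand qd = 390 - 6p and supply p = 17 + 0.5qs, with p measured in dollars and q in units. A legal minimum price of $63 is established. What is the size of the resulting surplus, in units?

80

Rearranging supply gives qs = 2p - 34. Equilibrium: 390 - 6p = 2p - 34, so 424 = 8p and p* = 53, q* = 72.
Since 63 > 53, the floor is binding.
At p = 63: qd = 390 - 6·63 = 12 and qs = 2·63 - 34 = 92.
Surplus = qs - qd = 92 - 12 = 80.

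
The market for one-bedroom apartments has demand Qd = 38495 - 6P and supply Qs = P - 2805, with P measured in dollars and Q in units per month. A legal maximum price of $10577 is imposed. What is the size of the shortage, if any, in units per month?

0

Equilibrium: 38495 - 6P = P - 2805, so 41300 = 7P and P* = 5900, Q* = 3095.
The ceiling of 10577 is above the equilibrium price 5900, so it is not binding; the market clears at P* = 5900, Q* = 3095.
Since the control does not bind, there is no shortage.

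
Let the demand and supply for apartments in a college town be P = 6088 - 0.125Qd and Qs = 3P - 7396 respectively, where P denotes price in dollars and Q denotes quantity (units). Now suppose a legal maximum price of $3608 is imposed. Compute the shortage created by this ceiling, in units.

Rearranging demand gives Qd = 48704 - 8P. Without the control the market clears where 48704 - 8P = 3P - 7396, i.e. P* = 5100 and Q* = 7904.
Since 3608 < 5100, the ceiling is binding.
At P = 3608: Qd = 48704 - 8·3608 = 19840 and Qs = 3·3608 - 7396 = 3428.
Shortage = Qd - Qs = 19840 - 3428 = 16412.

16412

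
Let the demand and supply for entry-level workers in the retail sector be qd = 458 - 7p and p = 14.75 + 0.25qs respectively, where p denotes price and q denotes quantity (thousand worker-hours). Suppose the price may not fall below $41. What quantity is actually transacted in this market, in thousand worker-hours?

Rearranging supply gives qs = 4p - 59. Equilibrium: 458 - 7p = 4p - 59, so 517 = 11p and p* = 47, q* = 129.
The floor of 41 is below the equilibrium price 47, so it is not binding; the market clears at p* = 47, q* = 129.

129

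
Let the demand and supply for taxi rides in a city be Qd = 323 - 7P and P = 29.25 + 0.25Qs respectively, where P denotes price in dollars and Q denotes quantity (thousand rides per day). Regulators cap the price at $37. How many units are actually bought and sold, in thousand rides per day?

31

Rearranging supply gives Qs = 4P - 117. Setting quantity demanded equal to quantity supplied, 323 - 7P = 4P - 117, gives P* = 40 and Q* = 43.
Since 37 < 40, the ceiling is binding.
At P = 37: Qd = 323 - 7·37 = 64 and Qs = 4·37 - 117 = 31.
The quantity actually transacted is the short side, supply: 31.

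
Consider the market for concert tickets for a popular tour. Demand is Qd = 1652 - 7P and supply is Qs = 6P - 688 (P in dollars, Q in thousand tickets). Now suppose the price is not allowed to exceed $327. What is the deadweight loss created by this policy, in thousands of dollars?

Setting quantity demanded equal to quantity supplied, 1652 - 7P = 6P - 688, gives P* = 180 and Q* = 392.
Since 327 is above P* = 180, the ceiling does not bind and the free-market outcome prevails.
Since the control does not bind, no trades are prevented and deadweight loss is zero.

0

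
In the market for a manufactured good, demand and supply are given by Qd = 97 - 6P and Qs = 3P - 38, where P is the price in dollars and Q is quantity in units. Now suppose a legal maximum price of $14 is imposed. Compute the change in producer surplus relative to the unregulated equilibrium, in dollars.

-5.5

In a free market, 97 - 6P = 3P - 38 gives the equilibrium P* = 15, Q* = 7.
The ceiling of 14 is below the equilibrium price 15, so it binds.
At P = 14: Qd = 97 - 6·14 = 13 and Qs = 3·14 - 38 = 4.
Producer surplus without the control is ½ · (15 - 38/3) · 7 = 49/6.
With the ceiling, producers sell 4 units at 14, so PS = ½ · (14 - 38/3) · 4 = 8/3.
Change in producer surplus = 8/3 - 49/6 = -5.5.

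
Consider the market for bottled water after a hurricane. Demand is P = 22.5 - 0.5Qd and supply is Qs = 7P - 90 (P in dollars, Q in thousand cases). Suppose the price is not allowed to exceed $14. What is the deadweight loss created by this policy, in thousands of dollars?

15.75

Rearranging demand gives Qd = 45 - 2P. Setting quantity demanded equal to quantity supplied, 45 - 2P = 7P - 90, gives P* = 15 and Q* = 15.
The ceiling of 14 is below the equilibrium price 15, so it binds.
At P = 14: Qd = 45 - 2·14 = 17 and Qs = 7·14 - 90 = 8.
Quantity traded falls to 8. At Q = 8 the demand price is (45 - 8)/2 = 18.5 and the supply price is (90 + 8)/7 = 14.
Deadweight loss = ½ · (18.5 - 14) · (15 - 8) = ½ · 4.5 · 7 = 15.75.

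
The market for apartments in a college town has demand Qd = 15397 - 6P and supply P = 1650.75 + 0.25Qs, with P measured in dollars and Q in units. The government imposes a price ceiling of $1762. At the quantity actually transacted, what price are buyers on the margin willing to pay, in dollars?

Rearranging supply gives Qs = 4P - 6603. Without the control the market clears where 15397 - 6P = 4P - 6603, i.e. P* = 2200 and Q* = 2197.
Because the ceiling (1762) lies below the market-clearing price, it is binding.
At P = 1762: Qd = 15397 - 6·1762 = 4825 and Qs = 4·1762 - 6603 = 445.
Only 445 units reach the market. On the demand curve, the marginal buyer's willingness to pay at Q = 445 is (15397 - 445)/6 = 2492.

2492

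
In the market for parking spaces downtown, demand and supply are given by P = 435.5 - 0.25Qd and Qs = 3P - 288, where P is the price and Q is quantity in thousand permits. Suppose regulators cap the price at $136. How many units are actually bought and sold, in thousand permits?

120

Rearranging demand gives Qd = 1742 - 4P. Equilibrium: 1742 - 4P = 3P - 288, so 2030 = 7P and P* = 290, Q* = 582.
Since 136 < 290, the ceiling is binding.
At P = 136: Qd = 1742 - 4·136 = 1198 and Qs = 3·136 - 288 = 120.
The quantity actually transacted is the short side, supply: 120.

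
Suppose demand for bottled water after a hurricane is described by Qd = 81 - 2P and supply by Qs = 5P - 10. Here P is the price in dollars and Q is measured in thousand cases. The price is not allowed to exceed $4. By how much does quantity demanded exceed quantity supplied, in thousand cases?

In a free market, 81 - 2P = 5P - 10 gives the equilibrium P* = 13, Q* = 55.
Since 4 < 13, the ceiling is binding.
At P = 4: Qd = 81 - 2·4 = 73 and Qs = 5·4 - 10 = 10.
Shortage = Qd - Qs = 73 - 10 = 63.

63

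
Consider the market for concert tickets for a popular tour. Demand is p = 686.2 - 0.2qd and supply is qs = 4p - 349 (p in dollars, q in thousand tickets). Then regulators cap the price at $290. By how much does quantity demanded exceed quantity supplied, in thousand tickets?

1170

Rearranging demand gives qd = 3431 - 5p. In a free market, 3431 - 5p = 4p - 349 gives the equilibrium p* = 420, q* = 1331.
Since 290 < 420, the ceiling is binding.
At p = 290: qd = 3431 - 5·290 = 1981 and qs = 4·290 - 349 = 811.
Shortage = qd - qs = 1981 - 811 = 1170.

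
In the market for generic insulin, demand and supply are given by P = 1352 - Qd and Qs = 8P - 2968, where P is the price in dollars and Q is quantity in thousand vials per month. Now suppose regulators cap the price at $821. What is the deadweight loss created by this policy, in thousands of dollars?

0

Rearranging demand gives Qd = 1352 - P. Equilibrium: 1352 - P = 8P - 2968, so 4320 = 9P and P* = 480, Q* = 872.
Since 821 is above P* = 480, the ceiling does not bind and the free-market outcome prevails.
Since the control does not bind, no trades are prevented and deadweight loss is zero.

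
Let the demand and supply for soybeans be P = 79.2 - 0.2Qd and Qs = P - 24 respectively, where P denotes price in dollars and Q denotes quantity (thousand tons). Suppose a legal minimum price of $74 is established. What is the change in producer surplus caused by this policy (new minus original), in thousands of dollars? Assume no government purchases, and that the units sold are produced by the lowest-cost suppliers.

Rearranging demand gives Qd = 396 - 5P. Equilibrium: 396 - 5P = P - 24, so 420 = 6P and P* = 70, Q* = 46.
Because the floor (74) lies above the market-clearing price, it is binding.
At P = 74: Qd = 396 - 5·74 = 26 and Qs = 74 - 24 = 50.
Producer surplus without the control is ½ · (70 - 24) · 46 = 1058.
With the floor, 26 units are sold at 74. The supply price at Q = 26 is 50, so PS = ½ · [(74 - 24) + (74 - 50)] · 26 = 962.
Change in producer surplus = 962 - 1058 = -96.

-96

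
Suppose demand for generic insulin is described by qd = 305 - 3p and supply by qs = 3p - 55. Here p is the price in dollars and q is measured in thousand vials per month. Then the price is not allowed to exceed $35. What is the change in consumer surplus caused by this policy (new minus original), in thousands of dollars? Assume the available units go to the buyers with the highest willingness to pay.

312.5

Without the control the market clears where 305 - 3p = 3p - 55, i.e. p* = 60 and q* = 125.
Since 35 < 60, the ceiling is binding.
At p = 35: qd = 305 - 3·35 = 200 and qs = 3·35 - 55 = 50.
Consumer surplus without the control is ½ · (305/3 - 60) · 125 = 15625/6.
With the ceiling, 50 units are sold at 35 (assume they go to the highest-value buyers). The demand price at q = 50 is 85, so CS = ½ · [(305/3 - 35) + (85 - 35)] · 50 = 8750/3.
Change in consumer surplus = 8750/3 - 15625/6 = 312.5.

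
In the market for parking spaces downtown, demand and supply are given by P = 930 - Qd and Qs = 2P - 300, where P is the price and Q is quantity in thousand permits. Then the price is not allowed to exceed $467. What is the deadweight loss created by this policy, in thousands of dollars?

Rearranging demand gives Qd = 930 - P. In a free market, 930 - P = 2P - 300 gives the equilibrium P* = 410, Q* = 520.
Since 467 is above P* = 410, the ceiling does not bind and the free-market outcome prevails.
Since the control does not bind, no trades are prevented and deadweight loss is zero.

0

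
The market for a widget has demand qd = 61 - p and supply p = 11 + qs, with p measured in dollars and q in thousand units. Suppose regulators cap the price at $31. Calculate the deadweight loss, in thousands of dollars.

25

Rearranging supply gives qs = p - 11. In a free market, 61 - p = p - 11 gives the equilibrium p* = 36, q* = 25.
The ceiling of 31 is below the equilibrium price 36, so it binds.
At p = 31: qd = 61 - 31 = 30 and qs = 31 - 11 = 20.
Quantity traded falls to 20. At q = 20 the demand price is 61 - 20 = 41 and the supply price is 11 + 20 = 31.
Deadweight loss = ½ · (41 - 31) · (25 - 20) = ½ · 10 · 5 = 25.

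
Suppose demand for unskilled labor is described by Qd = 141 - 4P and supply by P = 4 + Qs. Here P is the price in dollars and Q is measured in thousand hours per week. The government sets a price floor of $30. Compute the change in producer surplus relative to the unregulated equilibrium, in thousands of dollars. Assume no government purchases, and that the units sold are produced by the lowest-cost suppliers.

Rearranging supply gives Qs = P - 4. Without the control the market clears where 141 - 4P = P - 4, i.e. P* = 29 and Q* = 25.
The floor of 30 is above the equilibrium price 29, so it binds.
At P = 30: Qd = 141 - 4·30 = 21 and Qs = 30 - 4 = 26.
Producer surplus without the control is ½ · (29 - 4) · 25 = 312.5.
With the floor, 21 units are sold at 30. The supply price at Q = 21 is 25, so PS = ½ · [(30 - 4) + (30 - 25)] · 21 = 325.5.
Change in producer surplus = 325.5 - 312.5 = 13.

13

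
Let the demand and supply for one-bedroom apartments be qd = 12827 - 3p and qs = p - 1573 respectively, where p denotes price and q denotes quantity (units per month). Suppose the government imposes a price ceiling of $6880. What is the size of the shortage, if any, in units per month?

Setting quantity demanded equal to quantity supplied, 12827 - 3p = p - 1573, gives p* = 3600 and q* = 2027.
Since 6880 is above p* = 3600, the ceiling does not bind and the free-market outcome prevails.
Since the control does not bind, there is no shortage.

0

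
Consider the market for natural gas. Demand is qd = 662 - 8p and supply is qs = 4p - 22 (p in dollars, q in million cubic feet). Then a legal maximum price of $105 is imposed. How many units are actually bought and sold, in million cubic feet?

206

Without the control the market clears where 662 - 8p = 4p - 22, i.e. p* = 57 and q* = 206.
The ceiling of 105 is above the equilibrium price 57, so it is not binding; the market clears at p* = 57, q* = 206.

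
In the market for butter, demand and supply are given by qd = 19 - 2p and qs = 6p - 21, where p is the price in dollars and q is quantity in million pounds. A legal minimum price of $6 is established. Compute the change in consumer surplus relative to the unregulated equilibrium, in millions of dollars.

Without the control the market clears where 19 - 2p = 6p - 21, i.e. p* = 5 and q* = 9.
The floor of 6 is above the equilibrium price 5, so it binds.
At p = 6: qd = 19 - 2·6 = 7 and qs = 6·6 - 21 = 15.
Consumer surplus without the control is ½ · (9.5 - 5) · 9 = 20.25.
With the floor, consumers buy 7 units at 6, so CS = ½ · (9.5 - 6) · 7 = 12.25.
Change in consumer surplus = 12.25 - 20.25 = -8.

-8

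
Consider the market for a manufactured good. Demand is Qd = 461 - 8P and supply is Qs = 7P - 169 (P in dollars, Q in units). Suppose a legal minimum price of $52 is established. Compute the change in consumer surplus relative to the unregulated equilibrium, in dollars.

-850

Setting quantity demanded equal to quantity supplied, 461 - 8P = 7P - 169, gives P* = 42 and Q* = 125.
Because the floor (52) lies above the market-clearing price, it is binding.
At P = 52: Qd = 461 - 8·52 = 45 and Qs = 7·52 - 169 = 195.
Consumer surplus without the control is ½ · (57.625 - 42) · 125 = 976.5625.
With the floor, consumers buy 45 units at 52, so CS = ½ · (57.625 - 52) · 45 = 126.5625.
Change in consumer surplus = 126.5625 - 976.5625 = -850.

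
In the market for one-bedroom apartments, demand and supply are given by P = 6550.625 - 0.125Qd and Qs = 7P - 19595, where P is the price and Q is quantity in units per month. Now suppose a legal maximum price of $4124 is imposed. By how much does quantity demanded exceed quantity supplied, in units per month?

Rearranging demand gives Qd = 52405 - 8P. Setting quantity demanded equal to quantity supplied, 52405 - 8P = 7P - 19595, gives P* = 4800 and Q* = 14005.
The ceiling of 4124 is below the equilibrium price 4800, so it binds.
At P = 4124: Qd = 52405 - 8·4124 = 19413 and Qs = 7·4124 - 19595 = 9273.
Shortage = Qd - Qs = 19413 - 9273 = 10140.

10140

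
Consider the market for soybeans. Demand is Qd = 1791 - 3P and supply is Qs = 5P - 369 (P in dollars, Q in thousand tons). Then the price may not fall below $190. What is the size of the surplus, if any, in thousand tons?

0

In a free market, 1791 - 3P = 5P - 369 gives the equilibrium P* = 270, Q* = 981.
Since 190 is below P* = 270, the floor does not bind and the free-market outcome prevails.
Since the control does not bind, there is no surplus.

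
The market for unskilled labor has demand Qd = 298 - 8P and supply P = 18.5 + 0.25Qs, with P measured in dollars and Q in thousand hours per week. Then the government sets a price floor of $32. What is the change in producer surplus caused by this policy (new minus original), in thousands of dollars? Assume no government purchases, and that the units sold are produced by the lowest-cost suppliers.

Rearranging supply gives Qs = 4P - 74. Equilibrium: 298 - 8P = 4P - 74, so 372 = 12P and P* = 31, Q* = 50.
The floor of 32 is above the equilibrium price 31, so it binds.
At P = 32: Qd = 298 - 8·32 = 42 and Qs = 4·32 - 74 = 54.
Producer surplus without the control is ½ · (31 - 18.5) · 50 = 312.5.
With the floor, 42 units are sold at 32. The supply price at Q = 42 is 29, so PS = ½ · [(32 - 18.5) + (32 - 29)] · 42 = 346.5.
Change in producer surplus = 346.5 - 312.5 = 34.

34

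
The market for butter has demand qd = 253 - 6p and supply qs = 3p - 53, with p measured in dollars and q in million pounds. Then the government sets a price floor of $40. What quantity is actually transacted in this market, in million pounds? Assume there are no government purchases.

In a free market, 253 - 6p = 3p - 53 gives the equilibrium p* = 34, q* = 49.
Since 40 > 34, the floor is binding.
At p = 40: qd = 253 - 6·40 = 13 and qs = 3·40 - 53 = 67.
The quantity actually transacted is the short side, demand: 13.

13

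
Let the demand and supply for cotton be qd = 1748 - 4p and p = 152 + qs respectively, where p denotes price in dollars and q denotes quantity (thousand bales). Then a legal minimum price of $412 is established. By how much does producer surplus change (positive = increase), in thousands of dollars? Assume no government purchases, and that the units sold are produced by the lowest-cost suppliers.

-4992

Rearranging supply gives qs = p - 152. Setting quantity demanded equal to quantity supplied, 1748 - 4p = p - 152, gives p* = 380 and q* = 228.
Since 412 > 380, the floor is binding.
At p = 412: qd = 1748 - 4·412 = 100 and qs = 412 - 152 = 260.
Producer surplus without the control is ½ · (380 - 152) · 228 = 25992.
With the floor, 100 units are sold at 412. The supply price at q = 100 is 252, so PS = ½ · [(412 - 152) + (412 - 252)] · 100 = 21000.
Change in producer surplus = 21000 - 25992 = -4992.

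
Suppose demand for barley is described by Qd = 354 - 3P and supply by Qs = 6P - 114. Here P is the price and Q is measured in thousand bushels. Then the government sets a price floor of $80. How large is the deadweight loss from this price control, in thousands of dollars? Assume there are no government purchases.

1764

Equilibrium: 354 - 3P = 6P - 114, so 468 = 9P and P* = 52, Q* = 198.
Because the floor (80) lies above the market-clearing price, it is binding.
At P = 80: Qd = 354 - 3·80 = 114 and Qs = 6·80 - 114 = 366.
Quantity traded falls to 114. At Q = 114 the demand price is (354 - 114)/3 = 80 and the supply price is (114 + 114)/6 = 38.
Deadweight loss = ½ · (80 - 38) · (198 - 114) = ½ · 42 · 84 = 1764.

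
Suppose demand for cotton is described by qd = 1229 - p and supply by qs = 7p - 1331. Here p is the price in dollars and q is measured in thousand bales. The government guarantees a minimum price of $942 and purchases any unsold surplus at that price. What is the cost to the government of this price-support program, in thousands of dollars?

4687392

Equilibrium: 1229 - p = 7p - 1331, so 2560 = 8p and p* = 320, q* = 909.
Because the floor (942) lies above the market-clearing price, it is binding.
At p = 942: qd = 1229 - 942 = 287 and qs = 7·942 - 1331 = 5263.
Surplus = qs - qd = 4976.
Government expenditure = surplus × support price = 4976 × 942 = 4687392.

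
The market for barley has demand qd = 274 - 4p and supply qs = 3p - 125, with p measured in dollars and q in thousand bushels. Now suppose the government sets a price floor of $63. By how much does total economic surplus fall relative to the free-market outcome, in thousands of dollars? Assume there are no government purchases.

Without the control the market clears where 274 - 4p = 3p - 125, i.e. p* = 57 and q* = 46.
The floor of 63 is above the equilibrium price 57, so it binds.
At p = 63: qd = 274 - 4·63 = 22 and qs = 3·63 - 125 = 64.
Quantity traded falls to 22. At q = 22 the demand price is (274 - 22)/4 = 63 and the supply price is (125 + 22)/3 = 49.
Deadweight loss = ½ · (63 - 49) · (46 - 22) = ½ · 14 · 24 = 168.

168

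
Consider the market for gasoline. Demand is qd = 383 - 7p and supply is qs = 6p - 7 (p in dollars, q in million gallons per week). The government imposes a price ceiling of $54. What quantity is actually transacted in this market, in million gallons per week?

Without the control the market clears where 383 - 7p = 6p - 7, i.e. p* = 30 and q* = 173.
The ceiling of 54 is above the equilibrium price 30, so it is not binding; the market clears at p* = 30, q* = 173.

173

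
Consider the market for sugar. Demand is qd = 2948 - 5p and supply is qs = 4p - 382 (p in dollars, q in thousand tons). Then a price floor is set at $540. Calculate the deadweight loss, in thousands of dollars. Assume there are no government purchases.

Without the control the market clears where 2948 - 5p = 4p - 382, i.e. p* = 370 and q* = 1098.
The floor of 540 is above the equilibrium price 370, so it binds.
At p = 540: qd = 2948 - 5·540 = 248 and qs = 4·540 - 382 = 1778.
Quantity traded falls to 248. At q = 248 the demand price is (2948 - 248)/5 = 540 and the supply price is (382 + 248)/4 = 157.5.
Deadweight loss = ½ · (540 - 157.5) · (1098 - 248) = ½ · 382.5 · 850 = 162562.5.

162562.5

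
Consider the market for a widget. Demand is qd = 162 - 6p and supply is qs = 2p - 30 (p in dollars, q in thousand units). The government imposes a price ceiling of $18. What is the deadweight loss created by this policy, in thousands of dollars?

In a free market, 162 - 6p = 2p - 30 gives the equilibrium p* = 24, q* = 18.
Because the ceiling (18) lies below the market-clearing price, it is binding.
At p = 18: qd = 162 - 6·18 = 54 and qs = 2·18 - 30 = 6.
Quantity traded falls to 6. At q = 6 the demand price is (162 - 6)/6 = 26 and the supply price is (30 + 6)/2 = 18.
Deadweight loss = ½ · (26 - 18) · (18 - 6) = ½ · 8 · 12 = 48.

48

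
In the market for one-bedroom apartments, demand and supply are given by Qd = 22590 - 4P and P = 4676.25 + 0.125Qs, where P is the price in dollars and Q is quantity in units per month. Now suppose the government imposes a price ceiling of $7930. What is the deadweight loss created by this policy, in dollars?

Rearranging supply gives Qs = 8P - 37410. Setting quantity demanded equal to quantity supplied, 22590 - 4P = 8P - 37410, gives P* = 5000 and Q* = 2590.
The ceiling of 7930 is above the equilibrium price 5000, so it is not binding; the market clears at P* = 5000, Q* = 2590.
Since the control does not bind, no trades are prevented and deadweight loss is zero.

0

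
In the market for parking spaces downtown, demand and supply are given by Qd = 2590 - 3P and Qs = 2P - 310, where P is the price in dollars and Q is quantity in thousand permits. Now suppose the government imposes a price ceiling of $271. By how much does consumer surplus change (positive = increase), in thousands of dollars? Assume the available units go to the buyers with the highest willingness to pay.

In a free market, 2590 - 3P = 2P - 310 gives the equilibrium P* = 580, Q* = 850.
Since 271 < 580, the ceiling is binding.
At P = 271: Qd = 2590 - 3·271 = 1777 and Qs = 2·271 - 310 = 232.
Consumer surplus without the control is ½ · (2590/3 - 580) · 850 = 361250/3.
With the ceiling, 232 units are sold at 271 (assume they go to the highest-value buyers). The demand price at Q = 232 is 786, so CS = ½ · [(2590/3 - 271) + (786 - 271)] · 232 = 385352/3.
Change in consumer surplus = 385352/3 - 361250/3 = 8034.

8034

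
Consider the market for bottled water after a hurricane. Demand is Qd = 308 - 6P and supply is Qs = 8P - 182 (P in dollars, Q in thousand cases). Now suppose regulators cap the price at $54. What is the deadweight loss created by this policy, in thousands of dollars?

In a free market, 308 - 6P = 8P - 182 gives the equilibrium P* = 35, Q* = 98.
Since 54 is above P* = 35, the ceiling does not bind and the free-market outcome prevails.
Since the control does not bind, no trades are prevented and deadweight loss is zero.

0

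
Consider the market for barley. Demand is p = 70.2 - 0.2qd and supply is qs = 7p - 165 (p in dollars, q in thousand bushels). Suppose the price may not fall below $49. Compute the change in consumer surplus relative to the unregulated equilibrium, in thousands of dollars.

-726

Rearranging demand gives qd = 351 - 5p. Equilibrium: 351 - 5p = 7p - 165, so 516 = 12p and p* = 43, q* = 136.
Because the floor (49) lies above the market-clearing price, it is binding.
At p = 49: qd = 351 - 5·49 = 106 and qs = 7·49 - 165 = 178.
Consumer surplus without the control is ½ · (70.2 - 43) · 136 = 1849.6.
With the floor, consumers buy 106 units at 49, so CS = ½ · (70.2 - 49) · 106 = 1123.6.
Change in consumer surplus = 1123.6 - 1849.6 = -726.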